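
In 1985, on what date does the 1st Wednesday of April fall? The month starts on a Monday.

April 1985 begins on a Monday, so the first Wednesday is April 3 (2 days later).

3 April 1985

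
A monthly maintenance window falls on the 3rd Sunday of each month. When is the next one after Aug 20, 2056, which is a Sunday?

Aug 2056 starts on a Tuesday; its first Sunday is the 6th, so the 3rd Sunday is the 20th — Aug 20, 2056.
That is not after Aug 20, 2056, so look at Sep 2056.
Sep 2056 starts on a Friday; its first Sunday is the 3rd, so the 3rd Sunday is the 17th — Sep 17, 2056.

Sep 17, 2056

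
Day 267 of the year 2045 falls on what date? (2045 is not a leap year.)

Jan has 31 days (267 − 31 = 236 remain).
Feb has 28 days (236 − 28 = 208 remain).
Mar has 31 days (208 − 31 = 177 remain).
Apr has 30 days (177 − 30 = 147 remain).
May has 31 days (147 − 31 = 116 remain).
Jun has 30 days (116 − 30 = 86 remain).
Jul has 31 days (86 − 31 = 55 remain).
Aug has 31 days (55 − 31 = 24 remain).
24 into Sep → Sep 24.

Sep 24, 2045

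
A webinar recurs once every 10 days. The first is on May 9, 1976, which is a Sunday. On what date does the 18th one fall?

October 26, 1976

The 18th occurrence is 17 intervals after the first: 17 × 10 = 170 days after May 9, 1976.
May has 31 days — 22 days to the end of May leaves 148.
June has 30 days (118 left).
July has 31 days (87 left).
August has 31 days (56 left).
September has 30 days (26 left).
26 days into October → October 26, 1976.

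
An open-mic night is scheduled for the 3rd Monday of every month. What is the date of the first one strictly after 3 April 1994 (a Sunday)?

April 1994 starts on a Friday; its first Monday is the 4th, so the 3rd Monday is the 18th — 18 April 1994.
18 April 1994 is after 3 April 1994, so that is the next one.

18 April 1994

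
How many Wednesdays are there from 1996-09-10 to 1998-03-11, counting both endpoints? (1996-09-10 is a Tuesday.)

79

1996-09-10 is a Tuesday; the first Wednesday on or after it is 1996-09-11 (1 day later).
From 1996-09-11 to 1998-03-11: 111 + 365 + 70 = 546 days (rest of 1996, 1997, to 1998-03-11 in 1998).
546 ÷ 7 = 78 full weeks with remainder 0, so 78 more Wednesdays after the first → 79.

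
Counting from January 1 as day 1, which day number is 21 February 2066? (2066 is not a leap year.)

52

Days in months before February: 31 = 31.
Plus 21 days into February → day 52.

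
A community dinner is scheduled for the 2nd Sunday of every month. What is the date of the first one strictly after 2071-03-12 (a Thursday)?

2071-04-12

March 2071 starts on a Sunday; its first Sunday is the 1st, so the 2nd Sunday is the 8th — 2071-03-08.
That is not after 2071-03-12, so look at April 2071.
April 2071 starts on a Wednesday; its first Sunday is the 5th, so the 2nd Sunday is the 12th — 2071-04-12.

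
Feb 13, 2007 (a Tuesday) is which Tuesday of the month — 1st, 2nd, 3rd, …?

Day 13 falls in week ⌈13/7⌉ of the month.
Days 1–7 hold the 1st Tuesday, 8–14 the 2nd, 15–21 the 3rd, 22–28 the 4th, 29–31 the 5th.
13 is in the range for the 2nd.

2nd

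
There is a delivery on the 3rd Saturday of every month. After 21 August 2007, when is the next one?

15 September 2007

August 2007 starts on a Wednesday; its first Saturday is the 4th, so the 3rd Saturday is the 18th — 18 August 2007.
That is not after 21 August 2007, so look at September 2007.
September 2007 starts on a Saturday; its first Saturday is the 1st, so the 3rd Saturday is the 15th — 15 September 2007.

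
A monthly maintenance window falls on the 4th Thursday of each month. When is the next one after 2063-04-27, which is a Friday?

April 2063 starts on a Sunday; its first Thursday is the 5th, so the 4th Thursday is the 26th — 2063-04-26.
That is not after 2063-04-27, so look at May 2063.
May 2063 starts on a Tuesday; its first Thursday is the 3rd, so the 4th Thursday is the 24th — 2063-05-24.

2063-05-24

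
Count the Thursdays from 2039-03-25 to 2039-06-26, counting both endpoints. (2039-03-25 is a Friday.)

13

2039-03-25 is a Friday; the first Thursday on or after it is 2039-03-31 (6 days later).
From 2039-03-31 to 2039-06-26: 0 + 30 + 31 + 26 = 87 days (rest of March, April, May, June).
87 ÷ 7 = 12 full weeks with remainder 3, so 12 more Thursdays after the first → 13.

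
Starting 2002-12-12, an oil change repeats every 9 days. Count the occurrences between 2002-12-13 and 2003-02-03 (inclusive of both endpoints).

5

Occurrences land 9·i days after 2002-12-12 for i = 0, 1, 2, …
2002-12-13 is 1 day after the start; 1 ÷ 9 = 0 remainder 1; since the remainder is 1, round up to i = 1. First occurrence in the window: #2 on 2002-12-21 (1×9 = 9 days in).
2003-02-03 is 53 days after the start; 53 ÷ 9 = 5 remainder 8. Last occurrence in the window: #6 on 2003-01-26.
Occurrences #2 through #6: 5 in total.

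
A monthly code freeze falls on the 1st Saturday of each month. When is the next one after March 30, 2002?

April 6, 2002

March 2002 starts on a Friday, so its 1st Saturday is March 2, 2002 (1 day in).
That is not after March 30, 2002, so look at April 2002.
April 2002 starts on a Monday, so its 1st Saturday is April 6, 2002 (5 days in).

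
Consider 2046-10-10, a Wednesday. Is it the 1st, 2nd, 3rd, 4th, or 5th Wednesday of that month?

2nd

Day 10 falls in week ⌈10/7⌉ of the month.
Days 1–7 hold the 1st Wednesday, 8–14 the 2nd, 15–21 the 3rd, 22–28 the 4th, 29–31 the 5th.
10 is in the range for the 2nd.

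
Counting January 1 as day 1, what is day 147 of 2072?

26 May 2072

January has 31 days (147 − 31 = 116 remain).
February has 29 days (116 − 29 = 87 remain).
March has 31 days (87 − 31 = 56 remain).
April has 30 days (56 − 30 = 26 remain).
26 into May → May 26.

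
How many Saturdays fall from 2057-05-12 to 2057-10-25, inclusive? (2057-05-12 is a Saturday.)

2057-05-12 is a Saturday; the first Saturday on or after it is 2057-05-12.
From 2057-05-12 to 2057-10-25: 19 + 30 + 31 + 31 + 30 + 25 = 166 days (rest of May, June, July, August, September, October).
166 ÷ 7 = 23 full weeks with remainder 5, so 23 more Saturdays after the first → 24.

24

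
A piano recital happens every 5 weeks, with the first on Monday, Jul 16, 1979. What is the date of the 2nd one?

Aug 20, 1979

The 2nd occurrence is 1 interval after the first: 1 × 35 = 35 days after Jul 16, 1979.
Jul has 31 days — 15 days to the end of Jul leaves 20.
20 days into Aug → Aug 20, 1979.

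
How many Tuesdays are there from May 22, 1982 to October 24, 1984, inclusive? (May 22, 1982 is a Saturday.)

127

May 22, 1982 is a Saturday; the first Tuesday on or after it is May 25, 1982 (3 days later).
From May 25, 1982 to October 24, 1984: 220 + 365 + 298 = 883 days (rest of 1982, 1983, to October 24, 1984 in 1984).
883 ÷ 7 = 126 full weeks with remainder 1, so 126 more Tuesdays after the first → 127.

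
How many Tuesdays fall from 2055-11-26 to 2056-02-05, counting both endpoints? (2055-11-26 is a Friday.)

10

2055-11-26 is a Friday; the first Tuesday on or after it is 2055-11-30 (4 days later).
From 2055-11-30 to 2056-02-05: 0 + 31 + 31 + 5 = 67 days (rest of November, December, January, February).
67 ÷ 7 = 9 full weeks with remainder 4, so 9 more Tuesdays after the first → 10.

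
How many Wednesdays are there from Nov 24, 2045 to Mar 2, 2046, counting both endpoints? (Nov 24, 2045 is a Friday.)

Nov 24, 2045 is a Friday; the first Wednesday on or after it is Nov 29, 2045 (5 days later).
From Nov 29, 2045 to Mar 2, 2046: 1 + 31 + 31 + 28 + 2 = 93 days (rest of Nov, Dec, Jan, Feb, Mar).
93 ÷ 7 = 13 full weeks with remainder 2, so 13 more Wednesdays after the first → 14.

14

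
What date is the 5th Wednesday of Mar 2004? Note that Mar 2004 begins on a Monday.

Mar 31, 2004

Mar 2004 begins on a Monday, so the first Wednesday is Mar 3 (2 days later).
The 5th Wednesday is 4 weeks later: 3 + 28 = 31.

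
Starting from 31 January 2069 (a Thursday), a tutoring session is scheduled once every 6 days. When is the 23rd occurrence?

The 23rd occurrence is 22 intervals after the first: 22 × 6 = 132 days after 31 January 2069.
January has 31 days — 0 days to the end of January leaves 132.
February has 28 days (104 left).
March has 31 days (73 left).
April has 30 days (43 left).
May has 31 days (12 left).
12 days into June → 12 June 2069.

12 June 2069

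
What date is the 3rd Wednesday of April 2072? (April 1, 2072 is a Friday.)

April 20, 2072

April 2072 begins on a Friday, so the first Wednesday is April 6 (5 days later).
The 3rd Wednesday is 2 weeks later: 6 + 14 = 20.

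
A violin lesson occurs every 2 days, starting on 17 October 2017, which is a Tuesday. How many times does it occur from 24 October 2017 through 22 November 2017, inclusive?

Occurrences land 2·i days after 17 October 2017 for i = 0, 1, 2, …
24 October 2017 is 7 days after the start; 7 ÷ 2 = 3 remainder 1; since the remainder is 1, round up to i = 4. First occurrence in the window: #5 on 25 October 2017 (4×2 = 8 days in).
22 November 2017 is 36 days after the start; 36 ÷ 2 = 18 remainder 0. Last occurrence in the window: #19 on 22 November 2017.
Occurrences #5 through #19: 15 in total.

15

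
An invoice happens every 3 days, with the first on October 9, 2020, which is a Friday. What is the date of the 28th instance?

December 29, 2020

The 28th occurrence is 27 intervals after the first: 27 × 3 = 81 days after October 9, 2020.
October has 31 days — 22 days to the end of October leaves 59.
November has 30 days (29 left).
29 days into December → December 29, 2020.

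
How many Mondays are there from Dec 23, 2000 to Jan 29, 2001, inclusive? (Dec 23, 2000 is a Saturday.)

6

Dec 23, 2000 is a Saturday; the first Monday on or after it is Dec 25, 2000 (2 days later).
From Dec 25, 2000 to Jan 29, 2001: 6 + 29 = 35 days (rest of Dec, Jan).
35 ÷ 7 = 5 full weeks with remainder 0, so 5 more Mondays after the first → 6.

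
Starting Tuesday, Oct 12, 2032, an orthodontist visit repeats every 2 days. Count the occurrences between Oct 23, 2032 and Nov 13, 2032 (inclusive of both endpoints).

11

Occurrences land 2·i days after Oct 12, 2032 for i = 0, 1, 2, …
Oct 23, 2032 is 11 days after the start; 11 ÷ 2 = 5 remainder 1; since the remainder is 1, round up to i = 6. First occurrence in the window: #7 on Oct 24, 2032 (6×2 = 12 days in).
Nov 13, 2032 is 32 days after the start; 32 ÷ 2 = 16 remainder 0. Last occurrence in the window: #17 on Nov 13, 2032.
Occurrences #7 through #17: 11 in total.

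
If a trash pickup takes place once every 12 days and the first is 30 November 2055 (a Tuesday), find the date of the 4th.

The 4th occurrence is 3 intervals after the first: 3 × 12 = 36 days after 30 November 2055.
November has 30 days — 0 days to the end of November leaves 36.
December has 31 days (5 left).
5 days into January → 5 January 2056.

5 January 2056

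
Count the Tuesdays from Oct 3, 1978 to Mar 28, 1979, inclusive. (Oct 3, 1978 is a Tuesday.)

Oct 3, 1978 is a Tuesday; the first Tuesday on or after it is Oct 3, 1978.
From Oct 3, 1978 to Mar 28, 1979: 28 + 30 + 31 + 31 + 28 + 28 = 176 days (rest of Oct, Nov, Dec, Jan, Feb, Mar).
176 ÷ 7 = 25 full weeks with remainder 1, so 25 more Tuesdays after the first → 26.

26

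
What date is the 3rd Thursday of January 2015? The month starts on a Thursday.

January 2015 begins on a Thursday, so the first Thursday is January 1.
The 3rd Thursday is 2 weeks later: 1 + 14 = 15.

2015-01-15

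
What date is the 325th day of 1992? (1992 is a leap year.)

January has 31 days (325 − 31 = 294 remain).
February has 29 days (294 − 29 = 265 remain).
March has 31 days (265 − 31 = 234 remain).
April has 30 days (234 − 30 = 204 remain).
May has 31 days (204 − 31 = 173 remain).
June has 30 days (173 − 30 = 143 remain).
July has 31 days (143 − 31 = 112 remain).
August has 31 days (112 − 31 = 81 remain).
September has 30 days (81 − 30 = 51 remain).
October has 31 days (51 − 31 = 20 remain).
20 into November → November 20.

20 November 1992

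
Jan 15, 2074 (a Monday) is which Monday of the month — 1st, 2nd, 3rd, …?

Day 15 falls in week ⌈15/7⌉ of the month.
Days 1–7 hold the 1st Monday, 8–14 the 2nd, 15–21 the 3rd, 22–28 the 4th, 29–31 the 5th.
15 is in the range for the 3rd.

3rd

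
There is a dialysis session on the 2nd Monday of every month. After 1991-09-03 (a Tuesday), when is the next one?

September 1991 starts on a Sunday; its first Monday is the 2nd, so the 2nd Monday is the 9th — 1991-09-09.
1991-09-09 is after 1991-09-03, so that is the next one.

1991-09-09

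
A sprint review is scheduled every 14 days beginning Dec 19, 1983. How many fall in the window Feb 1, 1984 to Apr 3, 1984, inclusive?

4

Occurrences land 14·i days after Dec 19, 1983 for i = 0, 1, 2, …
Feb 1, 1984 is 44 days after the start; 44 ÷ 14 = 3 remainder 2; since the remainder is 2, round up to i = 4. First occurrence in the window: #5 on Feb 13, 1984 (4×14 = 56 days in).
Apr 3, 1984 is 106 days after the start; 106 ÷ 14 = 7 remainder 8. Last occurrence in the window: #8 on Mar 26, 1984.
Occurrences #5 through #8: 4 in total.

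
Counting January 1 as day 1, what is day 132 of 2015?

2015-05-12

January has 31 days (132 − 31 = 101 remain).
February has 28 days (101 − 28 = 73 remain).
March has 31 days (73 − 31 = 42 remain).
April has 30 days (42 − 30 = 12 remain).
12 into May → May 12.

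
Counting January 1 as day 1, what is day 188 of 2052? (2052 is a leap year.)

6 July 2052

January has 31 days (188 − 31 = 157 remain).
February has 29 days (157 − 29 = 128 remain).
March has 31 days (128 − 31 = 97 remain).
April has 30 days (97 − 30 = 67 remain).
May has 31 days (67 − 31 = 36 remain).
June has 30 days (36 − 30 = 6 remain).
6 into July → July 6.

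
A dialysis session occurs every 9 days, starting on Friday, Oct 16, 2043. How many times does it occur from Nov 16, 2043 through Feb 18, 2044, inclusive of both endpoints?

Occurrences land 9·i days after Oct 16, 2043 for i = 0, 1, 2, …
Nov 16, 2043 is 31 days after the start; 31 ÷ 9 = 3 remainder 4; since the remainder is 4, round up to i = 4. First occurrence in the window: #5 on Nov 21, 2043 (4×9 = 36 days in).
Feb 18, 2044 is 125 days after the start; 125 ÷ 9 = 13 remainder 8. Last occurrence in the window: #14 on Feb 10, 2044.
Occurrences #5 through #14: 10 in total.

10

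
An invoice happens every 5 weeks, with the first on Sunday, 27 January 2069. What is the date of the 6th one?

21 July 2069

The 6th occurrence is 5 intervals after the first: 5 × 35 = 175 days after 27 January 2069.
January has 31 days — 4 days to the end of January leaves 171.
February has 28 days (143 left).
March has 31 days (112 left).
April has 30 days (82 left).
May has 31 days (51 left).
June has 30 days (21 left).
21 days into July → 21 July 2069.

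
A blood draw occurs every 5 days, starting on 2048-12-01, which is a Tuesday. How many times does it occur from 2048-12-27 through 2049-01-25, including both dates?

6

Occurrences land 5·i days after 2048-12-01 for i = 0, 1, 2, …
2048-12-27 is 26 days after the start; 26 ÷ 5 = 5 remainder 1; since the remainder is 1, round up to i = 6. First occurrence in the window: #7 on 2048-12-31 (6×5 = 30 days in).
2049-01-25 is 55 days after the start; 55 ÷ 5 = 11 remainder 0. Last occurrence in the window: #12 on 2049-01-25.
Occurrences #7 through #12: 6 in total.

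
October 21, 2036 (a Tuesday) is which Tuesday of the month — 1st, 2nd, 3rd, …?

3rd

Day 21 falls in week ⌈21/7⌉ of the month.
Days 1–7 hold the 1st Tuesday, 8–14 the 2nd, 15–21 the 3rd, 22–28 the 4th, 29–31 the 5th.
21 is in the range for the 3rd.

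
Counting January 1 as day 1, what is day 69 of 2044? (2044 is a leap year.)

January has 31 days (69 − 31 = 38 remain).
February has 29 days (38 − 29 = 9 remain).
9 into March → March 9.

2044-03-09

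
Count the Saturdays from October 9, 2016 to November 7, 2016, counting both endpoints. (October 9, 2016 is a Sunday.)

October 9, 2016 is a Sunday; the first Saturday on or after it is October 15, 2016 (6 days later).
From October 15, 2016 to November 7, 2016: 16 + 7 = 23 days (rest of October, November).
23 ÷ 7 = 3 full weeks with remainder 2, so 3 more Saturdays after the first → 4.

4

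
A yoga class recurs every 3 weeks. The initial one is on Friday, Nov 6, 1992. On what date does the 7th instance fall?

Mar 12, 1993

The 7th occurrence is 6 intervals after the first: 6 × 21 = 126 days after Nov 6, 1992.
Nov has 30 days — 24 days to the end of Nov leaves 102.
Dec has 31 days (71 left).
Jan has 31 days (40 left).
Feb has 28 days (12 left).
12 days into Mar → Mar 12, 1993.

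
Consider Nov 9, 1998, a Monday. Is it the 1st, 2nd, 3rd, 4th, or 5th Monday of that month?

Day 9 falls in week ⌈9/7⌉ of the month.
Days 1–7 hold the 1st Monday, 8–14 the 2nd, 15–21 the 3rd, 22–28 the 4th, 29–31 the 5th.
9 is in the range for the 2nd.

2nd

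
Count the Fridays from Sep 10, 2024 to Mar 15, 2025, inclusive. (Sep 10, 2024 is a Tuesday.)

Sep 10, 2024 is a Tuesday; the first Friday on or after it is Sep 13, 2024 (3 days later).
From Sep 13, 2024 to Mar 15, 2025: 17 + 31 + 30 + 31 + 31 + 28 + 15 = 183 days (rest of Sep, Oct, Nov, Dec, Jan, Feb, Mar).
183 ÷ 7 = 26 full weeks with remainder 1, so 26 more Fridays after the first → 27.

27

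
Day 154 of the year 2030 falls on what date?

January has 31 days (154 − 31 = 123 remain).
February has 28 days (123 − 28 = 95 remain).
March has 31 days (95 − 31 = 64 remain).
April has 30 days (64 − 30 = 34 remain).
May has 31 days (34 − 31 = 3 remain).
3 into June → June 3.

June 3, 2030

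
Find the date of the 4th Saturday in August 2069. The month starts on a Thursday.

August 2069 begins on a Thursday, so the first Saturday is August 3 (2 days later).
The 4th Saturday is 3 weeks later: 3 + 21 = 24.

24 August 2069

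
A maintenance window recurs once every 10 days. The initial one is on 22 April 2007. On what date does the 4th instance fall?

The 4th occurrence is 3 intervals after the first: 3 × 10 = 30 days after 22 April 2007.
April has 30 days — 8 days to the end of April leaves 22.
22 days into May → 22 May 2007.

22 May 2007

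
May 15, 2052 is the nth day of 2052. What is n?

136

Days in months before May: 31 + 29 + 31 + 30 = 121.
Plus 15 days into May → day 136.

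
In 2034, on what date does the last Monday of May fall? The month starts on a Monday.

May 2034 begins on a Monday, so the first Monday is May 1.
May 2034 has 31 days. Adding weeks: 1, 8, 15, 22, 29 — the last one ≤ 31 is the 29th.

29 May 2034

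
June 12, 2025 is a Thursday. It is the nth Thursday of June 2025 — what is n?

2nd

Day 12 falls in week ⌈12/7⌉ of the month.
Days 1–7 hold the 1st Thursday, 8–14 the 2nd, 15–21 the 3rd, 22–28 the 4th, 29–31 the 5th.
12 is in the range for the 2nd.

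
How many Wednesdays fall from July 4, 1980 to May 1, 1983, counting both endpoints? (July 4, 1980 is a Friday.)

July 4, 1980 is a Friday; the first Wednesday on or after it is July 9, 1980 (5 days later).
From July 9, 1980 to May 1, 1983: 175 + 365 + 365 + 121 = 1026 days (rest of 1980, 1981, 1982, to May 1, 1983 in 1983).
1026 ÷ 7 = 146 full weeks with remainder 4, so 146 more Wednesdays after the first → 147.

147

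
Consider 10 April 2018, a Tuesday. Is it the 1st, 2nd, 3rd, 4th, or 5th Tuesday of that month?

2nd

Day 10 falls in week ⌈10/7⌉ of the month.
Days 1–7 hold the 1st Tuesday, 8–14 the 2nd, 15–21 the 3rd, 22–28 the 4th, 29–31 the 5th.
10 is in the range for the 2nd.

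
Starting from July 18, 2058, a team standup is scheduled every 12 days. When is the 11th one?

November 15, 2058

The 11th occurrence is 10 intervals after the first: 10 × 12 = 120 days after July 18, 2058.
July has 31 days — 13 days to the end of July leaves 107.
August has 31 days (76 left).
September has 30 days (46 left).
October has 31 days (15 left).
15 days into November → November 15, 2058.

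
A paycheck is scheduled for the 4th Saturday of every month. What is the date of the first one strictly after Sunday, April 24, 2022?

May 28, 2022

April 2022 starts on a Friday; its first Saturday is the 2nd, so the 4th Saturday is the 23rd — April 23, 2022.
That is not after April 24, 2022, so look at May 2022.
May 2022 starts on a Sunday; its first Saturday is the 7th, so the 4th Saturday is the 28th — May 28, 2022.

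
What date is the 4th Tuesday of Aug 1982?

Aug 1982 begins on a Sunday, so the first Tuesday is Aug 3 (2 days later).
The 4th Tuesday is 3 weeks later: 3 + 21 = 24.

Aug 24, 1982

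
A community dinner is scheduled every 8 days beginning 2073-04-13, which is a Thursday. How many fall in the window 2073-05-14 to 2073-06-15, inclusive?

Occurrences land 8·i days after 2073-04-13 for i = 0, 1, 2, …
2073-05-14 is 31 days after the start; 31 ÷ 8 = 3 remainder 7; since the remainder is 7, round up to i = 4. First occurrence in the window: #5 on 2073-05-15 (4×8 = 32 days in).
2073-06-15 is 63 days after the start; 63 ÷ 8 = 7 remainder 7. Last occurrence in the window: #8 on 2073-06-08.
Occurrences #5 through #8: 4 in total.

4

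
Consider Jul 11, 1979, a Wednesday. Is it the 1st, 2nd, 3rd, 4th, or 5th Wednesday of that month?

2nd

Day 11 falls in week ⌈11/7⌉ of the month.
Days 1–7 hold the 1st Wednesday, 8–14 the 2nd, 15–21 the 3rd, 22–28 the 4th, 29–31 the 5th.
11 is in the range for the 2nd.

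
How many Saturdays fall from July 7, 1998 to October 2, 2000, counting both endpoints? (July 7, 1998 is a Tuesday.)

117

July 7, 1998 is a Tuesday; the first Saturday on or after it is July 11, 1998 (4 days later).
From July 11, 1998 to October 2, 2000: 173 + 365 + 276 = 814 days (rest of 1998, 1999, to October 2, 2000 in 2000).
814 ÷ 7 = 116 full weeks with remainder 2, so 116 more Saturdays after the first → 117.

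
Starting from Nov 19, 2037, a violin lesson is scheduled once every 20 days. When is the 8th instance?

Apr 8, 2038

The 8th occurrence is 7 intervals after the first: 7 × 20 = 140 days after Nov 19, 2037.
Nov has 30 days — 11 days to the end of Nov leaves 129.
Dec has 31 days (98 left).
Jan has 31 days (67 left).
Feb has 28 days (39 left).
Mar has 31 days (8 left).
8 days into Apr → Apr 8, 2038.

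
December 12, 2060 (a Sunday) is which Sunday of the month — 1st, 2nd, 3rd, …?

Day 12 falls in week ⌈12/7⌉ of the month.
Days 1–7 hold the 1st Sunday, 8–14 the 2nd, 15–21 the 3rd, 22–28 the 4th, 29–31 the 5th.
12 is in the range for the 2nd.

2nd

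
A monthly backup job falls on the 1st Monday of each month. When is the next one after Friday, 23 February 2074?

February 2074 starts on a Thursday, so its 1st Monday is 5 February 2074 (4 days in).
That is not after 23 February 2074, so look at March 2074.
March 2074 starts on a Thursday, so its 1st Monday is 5 March 2074 (4 days in).

5 March 2074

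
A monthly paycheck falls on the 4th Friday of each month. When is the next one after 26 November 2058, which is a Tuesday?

27 December 2058

November 2058 starts on a Friday; its first Friday is the 1st, so the 4th Friday is the 22nd — 22 November 2058.
That is not after 26 November 2058, so look at December 2058.
December 2058 starts on a Sunday; its first Friday is the 6th, so the 4th Friday is the 27th — 27 December 2058.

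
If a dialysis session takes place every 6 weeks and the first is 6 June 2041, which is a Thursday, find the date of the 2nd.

18 July 2041

The 2nd occurrence is 1 interval after the first: 1 × 42 = 42 days after 6 June 2041.
June has 30 days — 24 days to the end of June leaves 18.
18 days into July → 18 July 2041.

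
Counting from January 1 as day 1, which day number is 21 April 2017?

Days in months before April: 31 + 28 + 31 = 90.
Plus 21 days into April → day 111.

111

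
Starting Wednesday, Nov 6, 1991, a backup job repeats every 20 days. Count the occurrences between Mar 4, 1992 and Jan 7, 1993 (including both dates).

Occurrences land 20·i days after Nov 6, 1991 for i = 0, 1, 2, …
Mar 4, 1992 is 119 days after the start; 119 ÷ 20 = 5 remainder 19; since the remainder is 19, round up to i = 6. First occurrence in the window: #7 on Mar 5, 1992 (6×20 = 120 days in).
Jan 7, 1993 is 428 days after the start; 428 ÷ 20 = 21 remainder 8. Last occurrence in the window: #22 on Dec 30, 1992.
Occurrences #7 through #22: 16 in total.

16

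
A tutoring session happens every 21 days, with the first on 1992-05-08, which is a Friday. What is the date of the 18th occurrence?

The 18th occurrence is 17 intervals after the first: 17 × 21 = 357 days after 1992-05-08.
May has 31 days — 23 days to the end of May leaves 334.
June has 30 days (304 left).
July has 31 days (273 left).
August has 31 days (242 left).
September has 30 days (212 left).
October has 31 days (181 left).
November has 30 days (151 left).
December has 31 days (120 left).
January has 31 days (89 left).
February has 28 days (61 left).
March has 31 days (30 left).
30 days into April → 1993-04-30.

1993-04-30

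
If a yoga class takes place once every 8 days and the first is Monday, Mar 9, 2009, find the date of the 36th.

The 36th occurrence is 35 intervals after the first: 35 × 8 = 280 days after Mar 9, 2009.
Mar has 31 days — 22 days to the end of Mar leaves 258.
Apr has 30 days (228 left).
May has 31 days (197 left).
Jun has 30 days (167 left).
Jul has 31 days (136 left).
Aug has 31 days (105 left).
Sep has 30 days (75 left).
Oct has 31 days (44 left).
Nov has 30 days (14 left).
14 days into Dec → Dec 14, 2009.

Dec 14, 2009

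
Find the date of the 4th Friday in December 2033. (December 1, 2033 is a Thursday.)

December 23, 2033

December 2033 begins on a Thursday, so the first Friday is December 2 (1 day later).
The 4th Friday is 3 weeks later: 2 + 21 = 23.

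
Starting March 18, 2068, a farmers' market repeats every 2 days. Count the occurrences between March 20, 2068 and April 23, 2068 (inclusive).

18

Occurrences land 2·i days after March 18, 2068 for i = 0, 1, 2, …
March 20, 2068 is 2 days after the start; 2 ÷ 2 = 1 remainder 0. First occurrence in the window: #2 on March 20, 2068 (1×2 = 2 days in).
April 23, 2068 is 36 days after the start; 36 ÷ 2 = 18 remainder 0. Last occurrence in the window: #19 on April 23, 2068.
Occurrences #2 through #19: 18 in total.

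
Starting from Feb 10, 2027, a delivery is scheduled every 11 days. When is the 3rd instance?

The 3rd occurrence is 2 intervals after the first: 2 × 11 = 22 days after Feb 10, 2027.
Feb has 28 days — 18 days to the end of Feb leaves 4.
4 days into Mar → Mar 4, 2027.

Mar 4, 2027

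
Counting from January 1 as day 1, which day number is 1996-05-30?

151

Days in months before May: 31 + 29 + 31 + 30 = 121.
Plus 30 days into May → day 151.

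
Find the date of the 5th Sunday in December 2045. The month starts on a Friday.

December 2045 begins on a Friday, so the first Sunday is December 3 (2 days later).
The 5th Sunday is 4 weeks later: 3 + 28 = 31.

December 31, 2045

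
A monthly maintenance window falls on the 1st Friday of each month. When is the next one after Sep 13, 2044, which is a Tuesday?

Oct 7, 2044

Sep 2044 starts on a Thursday, so its 1st Friday is Sep 2, 2044 (1 day in).
That is not after Sep 13, 2044, so look at Oct 2044.
Oct 2044 starts on a Saturday, so its 1st Friday is Oct 7, 2044 (6 days in).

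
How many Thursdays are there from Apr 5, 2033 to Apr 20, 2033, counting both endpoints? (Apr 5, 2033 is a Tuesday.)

2

Apr 5, 2033 is a Tuesday; the first Thursday on or after it is Apr 7, 2033 (2 days later).
From Apr 7, 2033 to Apr 20, 2033 is 20 − 7 = 13 days.
13 ÷ 7 = 1 full weeks with remainder 6, so 1 more Thursdays after the first → 2.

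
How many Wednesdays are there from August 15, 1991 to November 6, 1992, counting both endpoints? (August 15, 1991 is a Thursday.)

August 15, 1991 is a Thursday; the first Wednesday on or after it is August 21, 1991 (6 days later).
From August 21, 1991 to November 6, 1992: 132 + 311 = 443 days (rest of 1991, to November 6, 1992 in 1992).
443 ÷ 7 = 63 full weeks with remainder 2, so 63 more Wednesdays after the first → 64.

64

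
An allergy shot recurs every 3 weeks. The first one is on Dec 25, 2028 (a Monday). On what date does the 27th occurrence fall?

Jun 24, 2030

The 27th occurrence is 26 intervals after the first: 26 × 21 = 546 days after Dec 25, 2028.
Dec has 31 days — 6 days to the end of Dec leaves 540.
2029 has 365 days (175 left).
Jan has 31 days (144 left).
Feb has 28 days (116 left).
Mar has 31 days (85 left).
Apr has 30 days (55 left).
May has 31 days (24 left).
24 days into Jun → Jun 24, 2030.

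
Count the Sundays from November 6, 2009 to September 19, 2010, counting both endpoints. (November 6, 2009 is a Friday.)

46

November 6, 2009 is a Friday; the first Sunday on or after it is November 8, 2009 (2 days later).
From November 8, 2009 to September 19, 2010: 22 + 31 + 31 + 28 + 31 + 30 + 31 + 30 + 31 + 31 + 19 = 315 days (rest of November, December, January, February, March, April, May, June, July, August, September).
315 ÷ 7 = 45 full weeks with remainder 0, so 45 more Sundays after the first → 46.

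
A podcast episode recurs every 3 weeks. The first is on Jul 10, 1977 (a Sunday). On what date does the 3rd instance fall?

Aug 21, 1977

The 3rd occurrence is 2 intervals after the first: 2 × 21 = 42 days after Jul 10, 1977.
Jul has 31 days — 21 days to the end of Jul leaves 21.
21 days into Aug → Aug 21, 1977.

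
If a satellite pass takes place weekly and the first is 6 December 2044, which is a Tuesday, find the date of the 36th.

The 36th occurrence is 35 intervals after the first: 35 × 7 = 245 days after 6 December 2044.
December has 31 days — 25 days to the end of December leaves 220.
January has 31 days (189 left).
February has 28 days (161 left).
March has 31 days (130 left).
April has 30 days (100 left).
May has 31 days (69 left).
June has 30 days (39 left).
July has 31 days (8 left).
8 days into August → 8 August 2045.

8 August 2045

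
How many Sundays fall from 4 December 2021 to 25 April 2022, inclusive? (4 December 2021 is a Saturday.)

21

4 December 2021 is a Saturday; the first Sunday on or after it is 5 December 2021 (1 day later).
From 5 December 2021 to 25 April 2022: 26 + 31 + 28 + 31 + 25 = 141 days (rest of December, January, February, March, April).
141 ÷ 7 = 20 full weeks with remainder 1, so 20 more Sundays after the first → 21.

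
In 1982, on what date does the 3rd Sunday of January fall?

17 January 1982

The first Sunday of January 1982 is January 3.
The 3rd Sunday is 2 weeks later: 3 + 14 = 17.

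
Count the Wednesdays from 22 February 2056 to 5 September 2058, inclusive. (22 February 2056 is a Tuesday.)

22 February 2056 is a Tuesday; the first Wednesday on or after it is 23 February 2056 (1 day later).
From 23 February 2056 to 5 September 2058: 312 + 365 + 248 = 925 days (rest of 2056, 2057, to 5 September 2058 in 2058).
925 ÷ 7 = 132 full weeks with remainder 1, so 132 more Wednesdays after the first → 133.

133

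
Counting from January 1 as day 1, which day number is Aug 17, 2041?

229

Days in months before Aug: 31 + 28 + 31 + 30 + 31 + 30 + 31 = 212.
Plus 17 days into Aug → day 229.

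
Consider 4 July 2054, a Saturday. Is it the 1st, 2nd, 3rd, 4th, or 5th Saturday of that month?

Day 4 falls in week ⌈4/7⌉ of the month.
Days 1–7 hold the 1st Saturday, 8–14 the 2nd, 15–21 the 3rd, 22–28 the 4th, 29–31 the 5th.
4 is in the range for the 1st.

1st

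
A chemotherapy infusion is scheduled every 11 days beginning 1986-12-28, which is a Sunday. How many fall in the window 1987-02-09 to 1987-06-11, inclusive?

Occurrences land 11·i days after 1986-12-28 for i = 0, 1, 2, …
1987-02-09 is 43 days after the start; 43 ÷ 11 = 3 remainder 10; since the remainder is 10, round up to i = 4. First occurrence in the window: #5 on 1987-02-10 (4×11 = 44 days in).
1987-06-11 is 165 days after the start; 165 ÷ 11 = 15 remainder 0. Last occurrence in the window: #16 on 1987-06-11.
Occurrences #5 through #16: 12 in total.

12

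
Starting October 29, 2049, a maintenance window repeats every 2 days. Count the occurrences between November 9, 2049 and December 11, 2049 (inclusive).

Occurrences land 2·i days after October 29, 2049 for i = 0, 1, 2, …
November 9, 2049 is 11 days after the start; 11 ÷ 2 = 5 remainder 1; since the remainder is 1, round up to i = 6. First occurrence in the window: #7 on November 10, 2049 (6×2 = 12 days in).
December 11, 2049 is 43 days after the start; 43 ÷ 2 = 21 remainder 1. Last occurrence in the window: #22 on December 10, 2049.
Occurrences #7 through #22: 16 in total.

16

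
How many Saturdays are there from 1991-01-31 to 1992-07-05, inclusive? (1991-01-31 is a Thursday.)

75

1991-01-31 is a Thursday; the first Saturday on or after it is 1991-02-02 (2 days later).
From 1991-02-02 to 1992-07-05: 332 + 187 = 519 days (rest of 1991, to 1992-07-05 in 1992).
519 ÷ 7 = 74 full weeks with remainder 1, so 74 more Saturdays after the first → 75.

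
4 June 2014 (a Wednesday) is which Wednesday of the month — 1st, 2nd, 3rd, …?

1st

Day 4 falls in week ⌈4/7⌉ of the month.
Days 1–7 hold the 1st Wednesday, 8–14 the 2nd, 15–21 the 3rd, 22–28 the 4th, 29–31 the 5th.
4 is in the range for the 1st.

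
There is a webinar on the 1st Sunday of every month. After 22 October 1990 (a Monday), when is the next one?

4 November 1990

October 1990 starts on a Monday, so its 1st Sunday is 7 October 1990 (6 days in).
That is not after 22 October 1990, so look at November 1990.
November 1990 starts on a Thursday, so its 1st Sunday is 4 November 1990 (3 days in).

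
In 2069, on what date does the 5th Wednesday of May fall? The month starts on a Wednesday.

May 2069 begins on a Wednesday, so the first Wednesday is May 1.
The 5th Wednesday is 4 weeks later: 1 + 28 = 29.

May 29, 2069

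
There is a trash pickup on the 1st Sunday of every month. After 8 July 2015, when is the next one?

2 August 2015

July 2015 starts on a Wednesday, so its 1st Sunday is 5 July 2015 (4 days in).
That is not after 8 July 2015, so look at August 2015.
August 2015 starts on a Saturday, so its 1st Sunday is 2 August 2015 (1 day in).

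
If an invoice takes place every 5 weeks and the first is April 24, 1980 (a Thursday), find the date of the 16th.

The 16th occurrence is 15 intervals after the first: 15 × 35 = 525 days after April 24, 1980.
April has 30 days — 6 days to the end of April leaves 519.
From end of April to end of 1980 is 245 days (274 left).
January has 31 days (243 left).
February has 28 days (215 left).
March has 31 days (184 left).
April has 30 days (154 left).
May has 31 days (123 left).
June has 30 days (93 left).
July has 31 days (62 left).
August has 31 days (31 left).
September has 30 days (1 left).
1 day into October → October 1, 1981.

October 1, 1981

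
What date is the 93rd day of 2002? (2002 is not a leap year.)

2002-04-03

January has 31 days (93 − 31 = 62 remain).
February has 28 days (62 − 28 = 34 remain).
March has 31 days (34 − 31 = 3 remain).
3 into April → April 3.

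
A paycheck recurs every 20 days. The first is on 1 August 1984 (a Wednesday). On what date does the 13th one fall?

The 13th occurrence is 12 intervals after the first: 12 × 20 = 240 days after 1 August 1984.
August has 31 days — 30 days to the end of August leaves 210.
September has 30 days (180 left).
October has 31 days (149 left).
November has 30 days (119 left).
December has 31 days (88 left).
January has 31 days (57 left).
February has 28 days (29 left).
29 days into March → 29 March 1985.

29 March 1985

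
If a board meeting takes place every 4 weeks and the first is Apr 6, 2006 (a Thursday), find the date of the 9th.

The 9th occurrence is 8 intervals after the first: 8 × 28 = 224 days after Apr 6, 2006.
Apr has 30 days — 24 days to the end of Apr leaves 200.
May has 31 days (169 left).
Jun has 30 days (139 left).
Jul has 31 days (108 left).
Aug has 31 days (77 left).
Sep has 30 days (47 left).
Oct has 31 days (16 left).
16 days into Nov → Nov 16, 2006.

Nov 16, 2006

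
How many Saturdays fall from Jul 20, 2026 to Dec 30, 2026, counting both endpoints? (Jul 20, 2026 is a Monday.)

Jul 20, 2026 is a Monday; the first Saturday on or after it is Jul 25, 2026 (5 days later).
From Jul 25, 2026 to Dec 30, 2026: 6 + 31 + 30 + 31 + 30 + 30 = 158 days (rest of Jul, Aug, Sep, Oct, Nov, Dec).
158 ÷ 7 = 22 full weeks with remainder 4, so 22 more Saturdays after the first → 23.

23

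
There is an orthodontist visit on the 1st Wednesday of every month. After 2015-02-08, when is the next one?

February 2015 starts on a Sunday, so its 1st Wednesday is 2015-02-04 (3 days in).
That is not after 2015-02-08, so look at March 2015.
March 2015 starts on a Sunday, so its 1st Wednesday is 2015-03-04 (3 days in).

2015-03-04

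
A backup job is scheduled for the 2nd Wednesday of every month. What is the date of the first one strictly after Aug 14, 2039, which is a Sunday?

Sep 14, 2039

Aug 2039 starts on a Monday; its first Wednesday is the 3rd, so the 2nd Wednesday is the 10th — Aug 10, 2039.
That is not after Aug 14, 2039, so look at Sep 2039.
Sep 2039 starts on a Thursday; its first Wednesday is the 7th, so the 2nd Wednesday is the 14th — Sep 14, 2039.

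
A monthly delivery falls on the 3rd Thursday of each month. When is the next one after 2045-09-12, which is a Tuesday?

2045-09-21

September 2045 starts on a Friday; its first Thursday is the 7th, so the 3rd Thursday is the 21st — 2045-09-21.
2045-09-21 is after 2045-09-12, so that is the next one.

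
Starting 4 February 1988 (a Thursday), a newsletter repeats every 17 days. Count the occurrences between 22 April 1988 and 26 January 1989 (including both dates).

Occurrences land 17·i days after 4 February 1988 for i = 0, 1, 2, …
22 April 1988 is 78 days after the start; 78 ÷ 17 = 4 remainder 10; since the remainder is 10, round up to i = 5. First occurrence in the window: #6 on 29 April 1988 (5×17 = 85 days in).
26 January 1989 is 357 days after the start; 357 ÷ 17 = 21 remainder 0. Last occurrence in the window: #22 on 26 January 1989.
Occurrences #6 through #22: 17 in total.

17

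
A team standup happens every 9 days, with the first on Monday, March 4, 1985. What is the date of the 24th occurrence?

The 24th occurrence is 23 intervals after the first: 23 × 9 = 207 days after March 4, 1985.
March has 31 days — 27 days to the end of March leaves 180.
April has 30 days (150 left).
May has 31 days (119 left).
June has 30 days (89 left).
July has 31 days (58 left).
August has 31 days (27 left).
27 days into September → September 27, 1985.

September 27, 1985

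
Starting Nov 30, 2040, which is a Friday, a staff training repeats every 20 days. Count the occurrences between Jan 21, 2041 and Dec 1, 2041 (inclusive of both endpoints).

16

Occurrences land 20·i days after Nov 30, 2040 for i = 0, 1, 2, …
Jan 21, 2041 is 52 days after the start; 52 ÷ 20 = 2 remainder 12; since the remainder is 12, round up to i = 3. First occurrence in the window: #4 on Jan 29, 2041 (3×20 = 60 days in).
Dec 1, 2041 is 366 days after the start; 366 ÷ 20 = 18 remainder 6. Last occurrence in the window: #19 on Nov 25, 2041.
Occurrences #4 through #19: 16 in total.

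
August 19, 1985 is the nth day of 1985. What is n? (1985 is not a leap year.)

Days in months before August: 31 + 28 + 31 + 30 + 31 + 30 + 31 = 212.
Plus 19 days into August → day 231.

231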